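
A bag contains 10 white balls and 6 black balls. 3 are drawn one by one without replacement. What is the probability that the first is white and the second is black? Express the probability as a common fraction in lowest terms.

Multiply the conditional probabilities at each draw: 10/16 · 6/15 = 60/240 = 1/4.

1/4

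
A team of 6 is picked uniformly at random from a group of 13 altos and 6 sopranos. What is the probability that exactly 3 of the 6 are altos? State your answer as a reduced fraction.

There are C(19,6) = 27132 ways to choose 6 from 19.
Selections with exactly 3 altos: choose 3 of the 13 altos and 3 of the 6 sopranos, C(13,3)·C(6,3) = 286·20 = 5720.
Probability = 5720/27132 = 1430/6783.

1430/6783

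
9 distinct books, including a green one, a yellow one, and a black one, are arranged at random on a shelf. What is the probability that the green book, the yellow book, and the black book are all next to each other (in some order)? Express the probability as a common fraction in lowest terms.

There are 9! = 362880 arrangements.
Treat the three as one block: 7! placements × 3! orders within the block = 5040·6 = 30240.
Probability = 30240/362880 = 1/12.

1/12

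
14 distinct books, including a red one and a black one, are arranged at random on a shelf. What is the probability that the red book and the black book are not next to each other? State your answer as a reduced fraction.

There are 14! = 87178291200 arrangements.
Arrangements with the red book and the black book adjacent: 2·13! = 12454041600.
So not adjacent: 87178291200 − 12454041600 = 74724249600, probability 74724249600/87178291200 = 6/7.

6/7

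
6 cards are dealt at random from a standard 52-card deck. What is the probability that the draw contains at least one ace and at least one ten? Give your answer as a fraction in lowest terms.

There are C(52,6) = 20358520 possible draws.
By inclusion-exclusion on the complements, draws missing all aces or all tens: C(48,6) + C(48,6) − C(44,6) = 12271512 + 12271512 − 7059052 = 17483972.
So draws with at least one of each: 20358520 − 17483972 = 2874548, probability 2874548/20358520 = 718637/5089630.

718637/5089630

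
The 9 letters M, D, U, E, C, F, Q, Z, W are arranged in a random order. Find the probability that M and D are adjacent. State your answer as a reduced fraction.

There are 9! = 362880 arrangements.
Treat M and D as a block: 8! arrangements of the blocks × 2 orders within the block = 2·40320 = 80640.
Probability = 80640/362880 = 2/9.

2/9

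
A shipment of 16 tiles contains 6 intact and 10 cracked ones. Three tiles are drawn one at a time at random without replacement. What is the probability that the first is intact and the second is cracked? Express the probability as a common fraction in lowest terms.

1/4

Multiply the conditional probabilities at each draw: 6/16 · 10/15 = 60/240 = 1/4.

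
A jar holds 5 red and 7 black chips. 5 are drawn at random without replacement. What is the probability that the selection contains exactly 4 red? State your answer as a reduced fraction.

35/792

The sample space is all 5-subsets of the 12: C(12,5) = 792.
Selections with exactly 4 red: choose 4 of the 5 red and 1 of the 7 black, C(5,4)·C(7,1) = 5·7 = 35.
Probability = 35/792.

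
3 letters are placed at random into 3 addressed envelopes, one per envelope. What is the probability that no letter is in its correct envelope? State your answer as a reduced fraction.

1/3

There are 3! = 6 assignments.
By inclusion-exclusion, assignments with no fixed points: C(3,0)·3! − C(3,1)·2! + C(3,2)·1! − C(3,3)·0! = 2.
Probability = 2/6 = 1/3.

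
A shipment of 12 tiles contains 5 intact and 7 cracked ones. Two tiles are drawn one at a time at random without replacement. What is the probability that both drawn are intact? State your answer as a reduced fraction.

Multiply the conditional probabilities at each draw: 5/12 · 4/11 = 20/132 = 5/33.

5/33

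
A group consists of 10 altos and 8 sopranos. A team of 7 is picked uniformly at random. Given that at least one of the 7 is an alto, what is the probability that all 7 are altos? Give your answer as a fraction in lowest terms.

15/3977

Work in counts. Selections with at least one alto: C(18,7) − C(8,7) = 31824 − 8 = 31816.
Of those, selections where all 7 are altos: C(10,7) = 120.
Conditional probability = 120/31816 = 15/3977.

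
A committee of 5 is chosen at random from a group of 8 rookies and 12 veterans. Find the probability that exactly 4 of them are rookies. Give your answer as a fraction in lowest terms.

35/646

Total number of selections: C(20,5) = 15504.
Selections with exactly 4 rookies: choose 4 of the 8 rookies and 1 of the 12 veterans, C(8,4)·C(12,1) = 70·12 = 840.
Probability = 840/15504 = 35/646.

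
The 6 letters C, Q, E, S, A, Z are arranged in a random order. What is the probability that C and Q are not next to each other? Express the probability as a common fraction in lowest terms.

There are 6! = 720 arrangements.
Arrangements with C and Q adjacent: 2·5! = 240.
So not adjacent: 720 − 240 = 480, probability 480/720 = 2/3.

2/3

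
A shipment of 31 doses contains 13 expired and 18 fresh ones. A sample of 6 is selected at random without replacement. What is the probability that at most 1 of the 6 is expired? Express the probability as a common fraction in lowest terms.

There are C(31,6) = 736281 ways to choose the 6.
Favorable selections (at most 1 expired): C(13,0)·C(18,6) + C(13,1)·C(18,5) = 18564 + 111384 = 129948.
Probability = 129948/736281 = 476/2697.

476/2697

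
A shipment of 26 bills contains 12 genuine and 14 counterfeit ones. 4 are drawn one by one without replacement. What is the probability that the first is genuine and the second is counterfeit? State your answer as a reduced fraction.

Multiply the conditional probabilities at each draw: 12/26 · 14/25 = 168/650 = 84/325.

84/325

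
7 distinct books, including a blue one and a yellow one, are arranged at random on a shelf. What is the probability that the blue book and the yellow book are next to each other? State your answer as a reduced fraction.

There are 7! = 5040 arrangements.
Treat the blue book and the yellow book as a block: 6! arrangements of the blocks × 2 orders within the block = 2·720 = 1440.
Probability = 1440/5040 = 2/7.

2/7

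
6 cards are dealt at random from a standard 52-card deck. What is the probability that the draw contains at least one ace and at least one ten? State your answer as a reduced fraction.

There are C(52,6) = 20358520 possible draws.
By inclusion-exclusion on the complements, draws missing all aces or all tens: C(48,6) + C(48,6) − C(44,6) = 12271512 + 12271512 − 7059052 = 17483972.
So draws with at least one of each: 20358520 − 17483972 = 2874548, probability 2874548/20358520 = 718637/5089630.

718637/5089630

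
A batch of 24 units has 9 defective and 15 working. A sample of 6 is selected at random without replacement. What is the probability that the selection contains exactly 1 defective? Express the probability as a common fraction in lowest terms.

351/1748

Total number of selections: C(24,6) = 134596.
Selections with exactly 1 defective: choose 1 of the 9 defective and 5 of the 15 working, C(9,1)·C(15,5) = 9·3003 = 27027.
Probability = 27027/134596 = 351/1748.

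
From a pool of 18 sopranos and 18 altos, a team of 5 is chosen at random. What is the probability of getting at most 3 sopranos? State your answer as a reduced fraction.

Total selections: C(36,5) = 376992.
Count the complement (more than 3 sopranos): C(18,4)·C(18,1) + C(18,5)·C(18,0) = 55080 + 8568 = 63648.
Probability = 1 − 63648/376992 = 313344/376992 = 64/77.

64/77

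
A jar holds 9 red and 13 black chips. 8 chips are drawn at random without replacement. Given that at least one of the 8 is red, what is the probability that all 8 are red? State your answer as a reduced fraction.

Work in counts. Selections with at least one red: C(22,8) − C(13,8) = 319770 − 1287 = 318483.
Of those, selections where all 8 are red: C(9,8) = 9.
Conditional probability = 9/318483 = 1/35387.

1/35387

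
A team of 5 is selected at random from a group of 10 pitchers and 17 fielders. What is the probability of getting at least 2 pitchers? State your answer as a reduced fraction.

2819/4485

There are C(27,5) = 80730 ways to choose the 5.
Count the complement (fewer than 2 pitchers): C(10,0)·C(17,5) + C(10,1)·C(17,4) = 6188 + 23800 = 29988.
Probability = 1 − 29988/80730 = 50742/80730 = 2819/4485.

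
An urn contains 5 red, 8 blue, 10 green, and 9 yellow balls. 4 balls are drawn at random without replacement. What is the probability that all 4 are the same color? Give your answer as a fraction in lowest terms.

411/35960

There are C(32,4) = 35960 ways to draw 4 balls.
All same color: C(5,4) + C(8,4) + C(10,4) + C(9,4) = 5 + 70 + 210 + 126 = 411.
Probability = 411/35960.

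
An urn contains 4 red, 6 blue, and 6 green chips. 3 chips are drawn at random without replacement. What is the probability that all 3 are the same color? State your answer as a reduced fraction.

There are C(16,3) = 560 ways to draw 3 chips.
All same color: C(4,3) + C(6,3) + C(6,3) = 4 + 20 + 20 = 44.
Probability = 44/560 = 11/140.

11/140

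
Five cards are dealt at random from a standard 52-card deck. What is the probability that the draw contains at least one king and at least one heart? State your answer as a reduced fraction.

There are C(52,5) = 2598960 possible draws.
By inclusion-exclusion on the complements, draws missing all kings or all hearts: C(48,5) + C(39,5) − C(36,5) = 1712304 + 575757 − 376992 = 1911069.
So draws with at least one of each: 2598960 − 1911069 = 687891, probability 687891/2598960 = 229297/866320.

229297/866320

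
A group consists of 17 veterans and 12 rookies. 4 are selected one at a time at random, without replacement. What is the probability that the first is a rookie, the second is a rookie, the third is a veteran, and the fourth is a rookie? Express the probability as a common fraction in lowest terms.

935/23751

Multiply the conditional probabilities at each draw: 12/29 · 11/28 · 17/27 · 10/26 = 22440/570024 = 935/23751.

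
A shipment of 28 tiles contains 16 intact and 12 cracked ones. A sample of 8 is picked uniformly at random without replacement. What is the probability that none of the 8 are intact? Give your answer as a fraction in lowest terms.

There are C(28,8) = 3108105 possible selections.
Selections with no intact (all cracked): C(12,8) = 495.
Probability = 495/3108105 = 1/6279.

1/6279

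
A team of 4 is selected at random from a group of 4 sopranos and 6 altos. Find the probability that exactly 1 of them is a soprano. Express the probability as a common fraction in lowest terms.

8/21

The sample space is all 4-subsets of the 10: C(10,4) = 210.
Selections with exactly 1 soprano: choose 1 of the 4 sopranos and 3 of the 6 altos, C(4,1)·C(6,3) = 4·20 = 80.
Probability = 80/210 = 8/21.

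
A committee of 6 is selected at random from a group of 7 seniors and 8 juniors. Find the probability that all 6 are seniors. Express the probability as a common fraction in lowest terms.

There are C(15,6) = 5005 possible selections.
Selections with all seniors: C(7,6) = 7.
Probability = 7/5005 = 1/715.

1/715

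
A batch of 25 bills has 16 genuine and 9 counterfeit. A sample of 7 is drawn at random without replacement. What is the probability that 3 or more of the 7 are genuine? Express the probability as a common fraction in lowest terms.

There are C(25,7) = 480700 ways to choose the 7.
Count the complement (fewer than 3 genuine): C(16,0)·C(9,7) + C(16,1)·C(9,6) + C(16,2)·C(9,5) = 36 + 1344 + 15120 = 16500.
Probability = 1 − 16500/480700 = 464200/480700 = 422/437.

422/437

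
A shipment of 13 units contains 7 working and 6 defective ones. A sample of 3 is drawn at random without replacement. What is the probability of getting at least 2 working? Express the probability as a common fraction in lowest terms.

161/286

There are C(13,3) = 286 ways to choose the 3.
Favorable selections (at least 2 working): C(7,2)·C(6,1) + C(7,3)·C(6,0) = 126 + 35 = 161.
Probability = 161/286.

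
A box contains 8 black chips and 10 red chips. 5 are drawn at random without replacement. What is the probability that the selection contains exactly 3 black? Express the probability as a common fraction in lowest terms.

5/17

Total number of selections: C(18,5) = 8568.
Selections with exactly 3 black: choose 3 of the 8 black and 2 of the 10 red, C(8,3)·C(10,2) = 56·45 = 2520.
Probability = 2520/8568 = 5/17.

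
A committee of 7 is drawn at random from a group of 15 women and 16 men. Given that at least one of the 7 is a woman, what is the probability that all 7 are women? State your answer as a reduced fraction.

99/40279

Work in counts. Selections with at least one woman: C(31,7) − C(16,7) = 2629575 − 11440 = 2618135.
Of those, selections where all 7 are women: C(15,7) = 6435.
Conditional probability = 6435/2618135 = 99/40279.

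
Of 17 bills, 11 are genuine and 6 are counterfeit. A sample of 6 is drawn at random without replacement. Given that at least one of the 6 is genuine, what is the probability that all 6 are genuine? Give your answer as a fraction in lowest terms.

Work in counts. Selections with at least one genuine: C(17,6) − C(6,6) = 12376 − 1 = 12375.
Of those, selections where all 6 are genuine: C(11,6) = 462.
Conditional probability = 462/12375 = 14/375.

14/375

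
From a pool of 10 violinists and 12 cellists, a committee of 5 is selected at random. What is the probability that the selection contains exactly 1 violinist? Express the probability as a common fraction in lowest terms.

The sample space is all 5-subsets of the 22: C(22,5) = 26334.
Selections with exactly 1 violinist: choose 1 of the 10 violinists and 4 of the 12 cellists, C(10,1)·C(12,4) = 10·495 = 4950.
Probability = 4950/26334 = 25/133.

25/133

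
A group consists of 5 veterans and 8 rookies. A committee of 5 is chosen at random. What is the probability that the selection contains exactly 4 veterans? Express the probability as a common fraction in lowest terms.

Total number of selections: C(13,5) = 1287.
Selections with exactly 4 veterans: choose 4 of the 5 veterans and 1 of the 8 rookies, C(5,4)·C(8,1) = 5·8 = 40.
Probability = 40/1287.

40/1287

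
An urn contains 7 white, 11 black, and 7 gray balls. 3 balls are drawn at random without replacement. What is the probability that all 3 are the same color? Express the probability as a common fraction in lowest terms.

There are C(25,3) = 2300 ways to draw 3 balls.
All same color: C(7,3) + C(11,3) + C(7,3) = 35 + 165 + 35 = 235.
Probability = 235/2300 = 47/460.

47/460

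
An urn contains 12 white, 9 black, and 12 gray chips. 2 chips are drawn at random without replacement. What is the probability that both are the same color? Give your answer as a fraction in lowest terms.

7/22

There are C(33,2) = 528 ways to draw 2 chips.
All same color: C(12,2) + C(9,2) + C(12,2) = 66 + 36 + 66 = 168.
Probability = 168/528 = 7/22.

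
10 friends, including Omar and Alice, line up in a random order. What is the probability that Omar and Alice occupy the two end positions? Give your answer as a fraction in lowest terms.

1/45

There are 10! = 3628800 arrangements.
Place Omar and Alice at the ends in 2 ways, arrange the remaining 8 in 8! = 40320 ways: 2·40320 = 80640.
Probability = 80640/3628800 = 1/45.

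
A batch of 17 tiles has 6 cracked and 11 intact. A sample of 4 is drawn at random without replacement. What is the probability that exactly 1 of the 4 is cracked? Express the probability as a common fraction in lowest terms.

There are C(17,4) = 2380 ways to choose 4 from 17.
Selections with exactly 1 cracked: choose 1 of the 6 cracked and 3 of the 11 intact, C(6,1)·C(11,3) = 6·165 = 990.
Probability = 990/2380 = 99/238.

99/238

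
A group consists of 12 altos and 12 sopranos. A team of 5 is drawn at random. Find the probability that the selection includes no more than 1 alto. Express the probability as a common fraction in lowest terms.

Total selections: C(24,5) = 42504.
Favorable selections (no more than 1 alto): C(12,0)·C(12,5) + C(12,1)·C(12,4) = 792 + 5940 = 6732.
Probability = 6732/42504 = 51/322.

51/322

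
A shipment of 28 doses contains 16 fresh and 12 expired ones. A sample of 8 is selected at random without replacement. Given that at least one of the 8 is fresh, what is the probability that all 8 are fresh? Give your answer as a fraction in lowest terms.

Work in counts. Selections with at least one fresh: C(28,8) − C(12,8) = 3108105 − 495 = 3107610.
Of those, selections where all 8 are fresh: C(16,8) = 12870.
Conditional probability = 12870/3107610 = 13/3139.

13/3139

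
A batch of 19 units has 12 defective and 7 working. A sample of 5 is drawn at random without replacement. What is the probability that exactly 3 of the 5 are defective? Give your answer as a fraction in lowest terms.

The sample space is all 5-subsets of the 19: C(19,5) = 11628.
Selections with exactly 3 defective: choose 3 of the 12 defective and 2 of the 7 working, C(12,3)·C(7,2) = 220·21 = 4620.
Probability = 4620/11628 = 385/969.

385/969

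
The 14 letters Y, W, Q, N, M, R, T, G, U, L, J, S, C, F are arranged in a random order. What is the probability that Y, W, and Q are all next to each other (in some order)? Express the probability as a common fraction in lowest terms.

There are 14! = 87178291200 arrangements.
Treat the three as one block: 12! placements × 3! orders within the block = 479001600·6 = 2874009600.
Probability = 2874009600/87178291200 = 3/91.

3/91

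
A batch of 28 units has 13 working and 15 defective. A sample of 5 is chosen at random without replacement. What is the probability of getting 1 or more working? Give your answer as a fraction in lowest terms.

349/360

Total selections: C(28,5) = 98280.
Favorable selections (1 or more working): C(13,1)·C(15,4) + C(13,2)·C(15,3) + C(13,3)·C(15,2) + C(13,4)·C(15,1) + C(13,5)·C(15,0) = 17745 + 35490 + 30030 + 10725 + 1287 = 95277.
Probability = 95277/98280 = 349/360.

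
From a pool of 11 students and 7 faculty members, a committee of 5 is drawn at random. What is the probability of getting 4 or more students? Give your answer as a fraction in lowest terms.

11/34

Total selections: C(18,5) = 8568.
Favorable selections (4 or more students): C(11,4)·C(7,1) + C(11,5)·C(7,0) = 2310 + 462 = 2772.
Probability = 2772/8568 = 11/34.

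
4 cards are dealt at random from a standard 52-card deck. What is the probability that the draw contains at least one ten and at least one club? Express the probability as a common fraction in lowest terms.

There are C(52,4) = 270725 possible draws.
By inclusion-exclusion on the complements, draws missing all tens or all clubs: C(48,4) + C(39,4) − C(36,4) = 194580 + 82251 − 58905 = 217926.
So draws with at least one of each: 270725 − 217926 = 52799, probability 52799/270725.

52799/270725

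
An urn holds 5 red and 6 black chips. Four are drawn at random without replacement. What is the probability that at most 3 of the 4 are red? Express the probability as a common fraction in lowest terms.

65/66

Total selections: C(11,4) = 330.
The complement is exactly 4 red: C(5,4)·C(6,0) = 5.
Probability = 1 − 5/330 = 325/330 = 65/66.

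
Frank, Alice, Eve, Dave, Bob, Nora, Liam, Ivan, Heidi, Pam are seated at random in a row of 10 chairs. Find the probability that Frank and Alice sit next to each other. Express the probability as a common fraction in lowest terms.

There are 10! = 3628800 arrangements.
Treat Frank and Alice as a block: 9! arrangements of the blocks × 2 orders within the block = 2·362880 = 725760.
Probability = 725760/3628800 = 1/5.

1/5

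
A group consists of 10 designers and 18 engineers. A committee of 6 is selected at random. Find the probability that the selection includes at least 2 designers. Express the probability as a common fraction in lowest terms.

3244/4485

Total selections: C(28,6) = 376740.
Count the complement (fewer than 2 designers): C(10,0)·C(18,6) + C(10,1)·C(18,5) = 18564 + 85680 = 104244.
Probability = 1 − 104244/376740 = 272496/376740 = 3244/4485.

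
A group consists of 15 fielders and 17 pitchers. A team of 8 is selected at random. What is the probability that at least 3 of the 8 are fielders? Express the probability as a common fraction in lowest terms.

68483/80910

Total selections: C(32,8) = 10518300.
Favorable selections (at least 3 fielders): C(15,3)·C(17,5) + C(15,4)·C(17,4) + C(15,5)·C(17,3) + C(15,6)·C(17,2) + C(15,7)·C(17,1) + C(15,8)·C(17,0) = 2815540 + 3248700 + 2042040 + 680680 + 109395 + 6435 = 8902790.
Probability = 8902790/10518300 = 68483/80910.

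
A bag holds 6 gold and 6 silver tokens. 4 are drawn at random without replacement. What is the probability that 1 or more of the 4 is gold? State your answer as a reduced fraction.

There are C(12,4) = 495 ways to choose the 4.
Favorable selections (1 or more gold): C(6,1)·C(6,3) + C(6,2)·C(6,2) + C(6,3)·C(6,1) + C(6,4)·C(6,0) = 120 + 225 + 120 + 15 = 480.
Probability = 480/495 = 32/33.

32/33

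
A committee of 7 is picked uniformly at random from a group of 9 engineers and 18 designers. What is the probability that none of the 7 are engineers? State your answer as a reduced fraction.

136/3795

There are C(27,7) = 888030 possible selections.
Selections with no engineers (all designers): C(18,7) = 31824.
Probability = 31824/888030 = 136/3795.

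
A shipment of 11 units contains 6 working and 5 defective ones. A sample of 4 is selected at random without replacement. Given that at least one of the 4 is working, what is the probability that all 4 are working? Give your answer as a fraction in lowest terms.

Work in counts. Selections with at least one working: C(11,4) − C(5,4) = 330 − 5 = 325.
Of those, selections where all 4 are working: C(6,4) = 15.
Conditional probability = 15/325 = 3/65.

3/65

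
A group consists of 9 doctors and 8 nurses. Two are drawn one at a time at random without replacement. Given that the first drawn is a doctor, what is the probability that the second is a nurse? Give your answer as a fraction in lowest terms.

After removing one doctor, 16 remain: 8 doctors and 8 nurses.
So the probability the next is a nurse is 8/16 = 1/2.

1/2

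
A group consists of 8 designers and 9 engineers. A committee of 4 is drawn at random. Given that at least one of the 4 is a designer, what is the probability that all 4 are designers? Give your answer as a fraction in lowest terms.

5/161

Work in counts. Selections with at least one designer: C(17,4) − C(9,4) = 2380 − 126 = 2254.
Of those, selections where all 4 are designers: C(8,4) = 70.
Conditional probability = 70/2254 = 5/161.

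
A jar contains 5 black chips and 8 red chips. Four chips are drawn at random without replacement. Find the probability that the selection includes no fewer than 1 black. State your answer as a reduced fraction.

Total selections: C(13,4) = 715.
Favorable selections (no fewer than 1 black): C(5,1)·C(8,3) + C(5,2)·C(8,2) + C(5,3)·C(8,1) + C(5,4)·C(8,0) = 280 + 280 + 80 + 5 = 645.
Probability = 645/715 = 129/143.

129/143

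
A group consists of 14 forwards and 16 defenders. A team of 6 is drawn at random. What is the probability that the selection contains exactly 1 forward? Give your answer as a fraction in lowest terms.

The sample space is all 6-subsets of the 30: C(30,6) = 593775.
Selections with exactly 1 forward: choose 1 of the 14 forwards and 5 of the 16 defenders, C(14,1)·C(16,5) = 14·4368 = 61152.
Probability = 61152/593775 = 224/2175.

224/2175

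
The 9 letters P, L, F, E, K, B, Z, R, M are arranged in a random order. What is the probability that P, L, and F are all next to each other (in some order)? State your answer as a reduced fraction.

There are 9! = 362880 arrangements.
Treat the three as one block: 7! placements × 3! orders within the block = 5040·6 = 30240.
Probability = 30240/362880 = 1/12.

1/12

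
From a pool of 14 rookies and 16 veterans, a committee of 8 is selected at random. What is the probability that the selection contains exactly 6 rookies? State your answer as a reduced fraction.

616/10005

The sample space is all 8-subsets of the 30: C(30,8) = 5852925.
Selections with exactly 6 rookies: choose 6 of the 14 rookies and 2 of the 16 veterans, C(14,6)·C(16,2) = 3003·120 = 360360.
Probability = 360360/5852925 = 616/10005.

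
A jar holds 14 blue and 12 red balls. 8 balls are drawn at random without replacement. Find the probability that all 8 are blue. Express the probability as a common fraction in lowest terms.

21/10925

There are C(26,8) = 1562275 possible selections.
Selections with all blue: C(14,8) = 3003.
Probability = 3003/1562275 = 21/10925.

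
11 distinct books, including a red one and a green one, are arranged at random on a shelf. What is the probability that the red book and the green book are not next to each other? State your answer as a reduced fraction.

9/11

There are 11! = 39916800 arrangements.
Arrangements with the red book and the green book adjacent: 2·10! = 7257600.
So not adjacent: 39916800 − 7257600 = 32659200, probability 32659200/39916800 = 9/11.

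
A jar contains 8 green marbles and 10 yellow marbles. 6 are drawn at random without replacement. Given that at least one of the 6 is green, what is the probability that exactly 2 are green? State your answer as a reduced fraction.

Work in counts. Selections with at least one green: C(18,6) − C(10,6) = 18564 − 210 = 18354.
Of those, selections where exactly 2 are green: C(8,2)·C(10,4) = 28·210 = 5880.
Conditional probability = 5880/18354 = 140/437.

140/437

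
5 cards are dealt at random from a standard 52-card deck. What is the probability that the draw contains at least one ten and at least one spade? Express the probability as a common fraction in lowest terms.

229297/866320

There are C(52,5) = 2598960 possible draws.
By inclusion-exclusion on the complements, draws missing all tens or all spades: C(48,5) + C(39,5) − C(36,5) = 1712304 + 575757 − 376992 = 1911069.
So draws with at least one of each: 2598960 − 1911069 = 687891, probability 687891/2598960 = 229297/866320.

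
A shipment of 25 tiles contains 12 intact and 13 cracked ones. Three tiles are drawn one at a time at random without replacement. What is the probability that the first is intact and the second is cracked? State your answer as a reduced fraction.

13/50

Multiply the conditional probabilities at each draw: 12/25 · 13/24 = 156/600 = 13/50.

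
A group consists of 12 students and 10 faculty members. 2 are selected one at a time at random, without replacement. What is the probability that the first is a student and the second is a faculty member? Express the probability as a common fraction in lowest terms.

20/77

Multiply the conditional probabilities at each draw: 12/22 · 10/21 = 120/462 = 20/77.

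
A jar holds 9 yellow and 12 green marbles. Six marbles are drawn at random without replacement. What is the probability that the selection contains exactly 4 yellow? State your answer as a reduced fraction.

99/646

Total number of selections: C(21,6) = 54264.
Selections with exactly 4 yellow: choose 4 of the 9 yellow and 2 of the 12 green, C(9,4)·C(12,2) = 126·66 = 8316.
Probability = 8316/54264 = 99/646.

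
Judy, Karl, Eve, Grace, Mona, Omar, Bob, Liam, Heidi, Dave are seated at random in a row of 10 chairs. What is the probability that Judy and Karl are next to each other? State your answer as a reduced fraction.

There are 10! = 3628800 arrangements.
Treat Judy and Karl as a block: 9! arrangements of the blocks × 2 orders within the block = 2·362880 = 725760.
Probability = 725760/3628800 = 1/5.

1/5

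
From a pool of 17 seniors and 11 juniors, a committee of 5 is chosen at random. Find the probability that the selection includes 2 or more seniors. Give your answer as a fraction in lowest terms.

3842/4095

There are C(28,5) = 98280 ways to choose the 5.
Count the complement (fewer than 2 seniors): C(17,0)·C(11,5) + C(17,1)·C(11,4) = 462 + 5610 = 6072.
Probability = 1 − 6072/98280 = 92208/98280 = 3842/4095.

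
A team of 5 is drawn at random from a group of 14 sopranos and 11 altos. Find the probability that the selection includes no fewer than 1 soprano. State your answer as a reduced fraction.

114/115

There are C(25,5) = 53130 ways to choose the 5.
The complement is all 5 are altos: C(11,5) = 462.
Probability = 1 − 462/53130 = 52668/53130 = 114/115.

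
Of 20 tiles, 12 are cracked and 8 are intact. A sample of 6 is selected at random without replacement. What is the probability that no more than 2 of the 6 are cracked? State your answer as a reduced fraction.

7/51

Total selections: C(20,6) = 38760.
Favorable selections (no more than 2 cracked): C(12,0)·C(8,6) + C(12,1)·C(8,5) + C(12,2)·C(8,4) = 28 + 672 + 4620 = 5320.
Probability = 5320/38760 = 7/51.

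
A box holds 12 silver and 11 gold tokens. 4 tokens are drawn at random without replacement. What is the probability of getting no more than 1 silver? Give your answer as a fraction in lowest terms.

Total selections: C(23,4) = 8855.
Favorable selections (no more than 1 silver): C(12,0)·C(11,4) + C(12,1)·C(11,3) = 330 + 1980 = 2310.
Probability = 2310/8855 = 6/23.

6/23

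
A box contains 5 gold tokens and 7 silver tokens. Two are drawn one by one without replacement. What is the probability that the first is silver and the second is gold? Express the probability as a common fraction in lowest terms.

Multiply the conditional probabilities at each draw: 7/12 · 5/11 = 35/132.

35/132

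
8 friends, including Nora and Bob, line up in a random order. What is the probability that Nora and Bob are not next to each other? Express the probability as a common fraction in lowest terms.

3/4

There are 8! = 40320 arrangements.
Arrangements with Nora and Bob adjacent: 2·7! = 10080.
So not adjacent: 40320 − 10080 = 30240, probability 30240/40320 = 3/4.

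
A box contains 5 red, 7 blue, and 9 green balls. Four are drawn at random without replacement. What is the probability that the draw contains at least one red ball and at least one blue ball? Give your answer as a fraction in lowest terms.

94/171

There are C(21,4) = 5985 possible draws.
By inclusion-exclusion on the complements, draws missing all red or all blue: C(16,4) + C(14,4) − C(9,4) = 1820 + 1001 − 126 = 2695.
So draws with at least one of each: 5985 − 2695 = 3290, probability 3290/5985 = 94/171.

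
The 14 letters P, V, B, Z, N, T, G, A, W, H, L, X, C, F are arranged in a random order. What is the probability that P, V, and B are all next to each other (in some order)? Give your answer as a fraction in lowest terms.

3/91

There are 14! = 87178291200 arrangements.
Treat the three as one block: 12! placements × 3! orders within the block = 479001600·6 = 2874009600.
Probability = 2874009600/87178291200 = 3/91.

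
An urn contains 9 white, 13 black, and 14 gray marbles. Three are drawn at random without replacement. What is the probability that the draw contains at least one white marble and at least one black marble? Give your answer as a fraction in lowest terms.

There are C(36,3) = 7140 possible draws.
By inclusion-exclusion on the complements, draws missing all white or all black: C(27,3) + C(23,3) − C(14,3) = 2925 + 1771 − 364 = 4332.
So draws with at least one of each: 7140 − 4332 = 2808, probability 2808/7140 = 234/595.

234/595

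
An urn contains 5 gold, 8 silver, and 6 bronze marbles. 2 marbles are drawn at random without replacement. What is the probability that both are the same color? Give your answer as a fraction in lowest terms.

53/171

There are C(19,2) = 171 ways to draw 2 marbles.
All same color: C(5,2) + C(8,2) + C(6,2) = 10 + 28 + 15 = 53.
Probability = 53/171.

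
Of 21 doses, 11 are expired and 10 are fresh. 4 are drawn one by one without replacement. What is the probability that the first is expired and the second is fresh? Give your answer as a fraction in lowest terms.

11/42

Multiply the conditional probabilities at each draw: 11/21 · 10/20 = 110/420 = 11/42.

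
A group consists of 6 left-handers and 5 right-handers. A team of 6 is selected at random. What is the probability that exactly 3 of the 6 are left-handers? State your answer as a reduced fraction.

100/231

Total number of selections: C(11,6) = 462.
Selections with exactly 3 left-handers: choose 3 of the 6 left-handers and 3 of the 5 right-handers, C(6,3)·C(5,3) = 20·10 = 200.
Probability = 200/462 = 100/231.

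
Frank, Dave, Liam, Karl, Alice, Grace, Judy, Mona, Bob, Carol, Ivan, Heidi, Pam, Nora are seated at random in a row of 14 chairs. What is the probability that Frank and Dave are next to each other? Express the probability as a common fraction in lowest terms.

There are 14! = 87178291200 arrangements.
Treat Frank and Dave as a block: 13! arrangements of the blocks × 2 orders within the block = 2·6227020800 = 12454041600.
Probability = 12454041600/87178291200 = 1/7.

1/7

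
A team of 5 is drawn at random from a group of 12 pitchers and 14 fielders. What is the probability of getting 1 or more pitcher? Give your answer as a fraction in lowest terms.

223/230

There are C(26,5) = 65780 ways to choose the 5.
Favorable selections (1 or more pitcher): C(12,1)·C(14,4) + C(12,2)·C(14,3) + C(12,3)·C(14,2) + C(12,4)·C(14,1) + C(12,5)·C(14,0) = 12012 + 24024 + 20020 + 6930 + 792 = 63778.
Probability = 63778/65780 = 223/230.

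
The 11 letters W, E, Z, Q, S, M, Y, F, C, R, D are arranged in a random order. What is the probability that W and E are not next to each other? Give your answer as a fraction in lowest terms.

There are 11! = 39916800 arrangements.
Arrangements with W and E adjacent: 2·10! = 7257600.
So not adjacent: 39916800 − 7257600 = 32659200, probability 32659200/39916800 = 9/11.

9/11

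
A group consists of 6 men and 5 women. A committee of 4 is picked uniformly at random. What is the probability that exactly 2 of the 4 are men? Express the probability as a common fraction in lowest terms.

There are C(11,4) = 330 ways to choose 4 from 11.
Selections with exactly 2 men: choose 2 of the 6 men and 2 of the 5 women, C(6,2)·C(5,2) = 15·10 = 150.
Probability = 150/330 = 5/11.

5/11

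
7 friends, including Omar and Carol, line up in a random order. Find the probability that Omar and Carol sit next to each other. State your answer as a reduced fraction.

2/7

There are 7! = 5040 arrangements.
Treat Omar and Carol as a block: 6! arrangements of the blocks × 2 orders within the block = 2·720 = 1440.
Probability = 1440/5040 = 2/7.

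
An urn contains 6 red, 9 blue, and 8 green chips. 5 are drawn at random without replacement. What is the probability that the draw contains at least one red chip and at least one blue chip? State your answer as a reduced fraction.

3645/4807

There are C(23,5) = 33649 possible draws.
By inclusion-exclusion on the complements, draws missing all red or all blue: C(17,5) + C(14,5) − C(8,5) = 6188 + 2002 − 56 = 8134.
So draws with at least one of each: 33649 − 8134 = 25515, probability 25515/33649 = 3645/4807.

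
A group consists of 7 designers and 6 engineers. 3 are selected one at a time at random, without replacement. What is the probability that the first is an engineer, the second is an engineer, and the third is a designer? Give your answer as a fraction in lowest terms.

35/286

Multiply the conditional probabilities at each draw: 6/13 · 5/12 · 7/11 = 210/1716 = 35/286.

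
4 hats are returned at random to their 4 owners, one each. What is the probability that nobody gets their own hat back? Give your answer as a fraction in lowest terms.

There are 4! = 24 assignments.
By inclusion-exclusion, assignments with no fixed points: C(4,0)·4! − C(4,1)·3! + C(4,2)·2! − C(4,3)·1! + C(4,4)·0! = 9.
Probability = 9/24 = 3/8.

3/8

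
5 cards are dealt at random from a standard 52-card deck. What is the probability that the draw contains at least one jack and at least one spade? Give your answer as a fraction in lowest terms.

229297/866320

There are C(52,5) = 2598960 possible draws.
By inclusion-exclusion on the complements, draws missing all jacks or all spades: C(48,5) + C(39,5) − C(36,5) = 1712304 + 575757 − 376992 = 1911069.
So draws with at least one of each: 2598960 − 1911069 = 687891, probability 687891/2598960 = 229297/866320.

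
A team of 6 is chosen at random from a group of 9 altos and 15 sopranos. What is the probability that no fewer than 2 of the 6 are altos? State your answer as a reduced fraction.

333/437

There are C(24,6) = 134596 ways to choose the 6.
Count the complement (fewer than 2 altos): C(9,0)·C(15,6) + C(9,1)·C(15,5) = 5005 + 27027 = 32032.
Probability = 1 − 32032/134596 = 102564/134596 = 333/437.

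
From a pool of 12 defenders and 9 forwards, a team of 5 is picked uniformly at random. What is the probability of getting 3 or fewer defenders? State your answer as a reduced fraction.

1678/2261

There are C(21,5) = 20349 ways to choose the 5.
Count the complement (more than 3 defenders): C(12,4)·C(9,1) + C(12,5)·C(9,0) = 4455 + 792 = 5247.
Probability = 1 − 5247/20349 = 15102/20349 = 1678/2261.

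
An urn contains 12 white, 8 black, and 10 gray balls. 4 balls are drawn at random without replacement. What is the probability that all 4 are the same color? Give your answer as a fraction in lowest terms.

There are C(30,4) = 27405 ways to draw 4 balls.
All same color: C(12,4) + C(8,4) + C(10,4) = 495 + 70 + 210 = 775.
Probability = 775/27405 = 155/5481.

155/5481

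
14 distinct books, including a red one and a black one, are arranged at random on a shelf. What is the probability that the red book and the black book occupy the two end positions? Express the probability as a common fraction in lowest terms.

There are 14! = 87178291200 arrangements.
Place the red book and the black book at the ends in 2 ways, arrange the remaining 12 in 12! = 479001600 ways: 2·479001600 = 958003200.
Probability = 958003200/87178291200 = 1/91.

1/91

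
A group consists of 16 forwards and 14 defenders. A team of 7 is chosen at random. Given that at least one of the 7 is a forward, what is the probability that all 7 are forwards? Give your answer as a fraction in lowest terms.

55/9771

Work in counts. Selections with at least one forward: C(30,7) − C(14,7) = 2035800 − 3432 = 2032368.
Of those, selections where all 7 are forwards: C(16,7) = 11440.
Conditional probability = 11440/2032368 = 55/9771.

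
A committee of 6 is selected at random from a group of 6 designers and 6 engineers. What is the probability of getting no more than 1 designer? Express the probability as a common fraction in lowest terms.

37/924

There are C(12,6) = 924 ways to choose the 6.
Favorable selections (no more than 1 designer): C(6,0)·C(6,6) + C(6,1)·C(6,5) = 1 + 36 = 37.
Probability = 37/924.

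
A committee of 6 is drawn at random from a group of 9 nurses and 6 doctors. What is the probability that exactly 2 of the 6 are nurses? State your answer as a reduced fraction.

108/1001

Total number of selections: C(15,6) = 5005.
Selections with exactly 2 nurses: choose 2 of the 9 nurses and 4 of the 6 doctors, C(9,2)·C(6,4) = 36·15 = 540.
Probability = 540/5005 = 108/1001.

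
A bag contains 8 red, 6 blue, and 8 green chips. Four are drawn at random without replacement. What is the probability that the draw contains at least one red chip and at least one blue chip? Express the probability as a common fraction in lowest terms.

652/1045

There are C(22,4) = 7315 possible draws.
By inclusion-exclusion on the complements, draws missing all red or all blue: C(14,4) + C(16,4) − C(8,4) = 1001 + 1820 − 70 = 2751.
So draws with at least one of each: 7315 − 2751 = 4564, probability 4564/7315 = 652/1045.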